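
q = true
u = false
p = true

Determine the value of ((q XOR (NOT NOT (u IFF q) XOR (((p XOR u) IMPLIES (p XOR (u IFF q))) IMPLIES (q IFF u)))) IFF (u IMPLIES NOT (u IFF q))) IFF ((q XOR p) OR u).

u IFF q = false IFF true = false
NOT (u IFF q) = NOT false = true
NOT NOT (u IFF q) = NOT true = false
p XOR u = true XOR false = true
u IFF q = false IFF true = false
p XOR (u IFF q) = true XOR false = true
(p XOR u) IMPLIES (p XOR (u IFF q)) = true IMPLIES true = true
q IFF u = true IFF false = false
((p XOR u) IMPLIES (p XOR (u IFF q))) IMPLIES (q IFF u) = true IMPLIES false = false
NOT NOT (u IFF q) XOR (((p XOR u) IMPLIES (p XOR (u IFF q))) IMPLIES (q IFF u)) = false XOR false = false
q XOR (NOT NOT (u IFF q) XOR (((p XOR u) IMPLIES (p XOR (u IFF q))) IMPLIES (q IFF u))) = true XOR false = true
u IFF q = false IFF true = false
NOT (u IFF q) = NOT false = true
u IMPLIES NOT (u IFF q) = false IMPLIES true = true
(q XOR (NOT NOT (u IFF q) XOR (((p XOR u) IMPLIES (p XOR (u IFF q))) IMPLIES (q IFF u)))) IFF (u IMPLIES NOT (u IFF q)) = true IFF true = true
q XOR p = true XOR true = false
(q XOR p) OR u = false OR false = false
((q XOR (NOT NOT (u IFF q) XOR (((p XOR u) IMPLIES (p XOR (u IFF q))) IMPLIES (q IFF u)))) IFF (u IMPLIES NOT (u IFF q))) IFF ((q XOR p) OR u) = true IFF false = false

false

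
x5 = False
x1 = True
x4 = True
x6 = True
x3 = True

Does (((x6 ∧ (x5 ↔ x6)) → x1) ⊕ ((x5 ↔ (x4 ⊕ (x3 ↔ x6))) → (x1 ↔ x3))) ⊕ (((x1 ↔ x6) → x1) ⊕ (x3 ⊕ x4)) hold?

x5 ↔ x6 = False ↔ True = False
x6 ∧ (x5 ↔ x6) = True ∧ False = False
(x6 ∧ (x5 ↔ x6)) → x1 = False → True = True
x3 ↔ x6 = True ↔ True = True
x4 ⊕ (x3 ↔ x6) = True ⊕ True = False
x5 ↔ (x4 ⊕ (x3 ↔ x6)) = False ↔ False = True
x1 ↔ x3 = True ↔ True = True
(x5 ↔ (x4 ⊕ (x3 ↔ x6))) → (x1 ↔ x3) = True → True = True
((x6 ∧ (x5 ↔ x6)) → x1) ⊕ ((x5 ↔ (x4 ⊕ (x3 ↔ x6))) → (x1 ↔ x3)) = True ⊕ True = False
x1 ↔ x6 = True ↔ True = True
(x1 ↔ x6) → x1 = True → True = True
x3 ⊕ x4 = True ⊕ True = False
((x1 ↔ x6) → x1) ⊕ (x3 ⊕ x4) = True ⊕ False = True
(((x6 ∧ (x5 ↔ x6)) → x1) ⊕ ((x5 ↔ (x4 ⊕ (x3 ↔ x6))) → (x1 ↔ x3))) ⊕ (((x1 ↔ x6) → x1) ⊕ (x3 ⊕ x4)) = False ⊕ True = True

True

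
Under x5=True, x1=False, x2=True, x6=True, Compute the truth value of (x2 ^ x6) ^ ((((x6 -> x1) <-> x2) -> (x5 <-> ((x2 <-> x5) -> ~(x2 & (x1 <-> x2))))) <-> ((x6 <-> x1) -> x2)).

x2 ^ x6 = True ^ True = False
x6 -> x1 = True -> False = False
(x6 -> x1) <-> x2 = False <-> True = False
x2 <-> x5 = True <-> True = True
x1 <-> x2 = False <-> True = False
x2 & (x1 <-> x2) = True & False = False
~(x2 & (x1 <-> x2)) = ~False = True
(x2 <-> x5) -> ~(x2 & (x1 <-> x2)) = True -> True = True
x5 <-> ((x2 <-> x5) -> ~(x2 & (x1 <-> x2))) = True <-> True = True
((x6 -> x1) <-> x2) -> (x5 <-> ((x2 <-> x5) -> ~(x2 & (x1 <-> x2)))) = False -> True = True
x6 <-> x1 = True <-> False = False
(x6 <-> x1) -> x2 = False -> True = True
(((x6 -> x1) <-> x2) -> (x5 <-> ((x2 <-> x5) -> ~(x2 & (x1 <-> x2))))) <-> ((x6 <-> x1) -> x2) = True <-> True = True
(x2 ^ x6) ^ ((((x6 -> x1) <-> x2) -> (x5 <-> ((x2 <-> x5) -> ~(x2 & (x1 <-> x2))))) <-> ((x6 <-> x1) -> x2)) = False ^ True = True

True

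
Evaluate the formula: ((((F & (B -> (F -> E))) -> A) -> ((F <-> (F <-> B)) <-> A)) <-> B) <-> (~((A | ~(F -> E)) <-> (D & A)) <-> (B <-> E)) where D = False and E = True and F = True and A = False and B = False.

False

F -> E = True -> True = True
B -> (F -> E) = False -> True = True
F & (B -> (F -> E)) = True & True = True
(F & (B -> (F -> E))) -> A = True -> False = False
F <-> B = True <-> False = False
F <-> (F <-> B) = True <-> False = False
(F <-> (F <-> B)) <-> A = False <-> False = True
((F & (B -> (F -> E))) -> A) -> ((F <-> (F <-> B)) <-> A) = False -> True = True
(((F & (B -> (F -> E))) -> A) -> ((F <-> (F <-> B)) <-> A)) <-> B = True <-> False = False
F -> E = True -> True = True
~(F -> E) = ~True = False
A | ~(F -> E) = False | False = False
D & A = False & False = False
(A | ~(F -> E)) <-> (D & A) = False <-> False = True
~((A | ~(F -> E)) <-> (D & A)) = ~True = False
B <-> E = False <-> True = False
~((A | ~(F -> E)) <-> (D & A)) <-> (B <-> E) = False <-> False = True
((((F & (B -> (F -> E))) -> A) -> ((F <-> (F <-> B)) <-> A)) <-> B) <-> (~((A | ~(F -> E)) <-> (D & A)) <-> (B <-> E)) = False <-> True = False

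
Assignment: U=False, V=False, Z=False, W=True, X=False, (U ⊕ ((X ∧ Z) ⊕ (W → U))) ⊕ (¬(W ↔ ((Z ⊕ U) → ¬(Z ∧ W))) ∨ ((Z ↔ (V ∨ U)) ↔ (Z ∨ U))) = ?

Substituting U=False, V=False, Z=False, W=True, X=False:
X ∧ Z = False ∧ False = False
W → U = True → False = False
(X ∧ Z) ⊕ (W → U) = False ⊕ False = False
U ⊕ ((X ∧ Z) ⊕ (W → U)) = False ⊕ False = False
Z ⊕ U = False ⊕ False = False
Z ∧ W = False ∧ True = False
¬(Z ∧ W) = ¬False = True
(Z ⊕ U) → ¬(Z ∧ W) = False → True = True
W ↔ ((Z ⊕ U) → ¬(Z ∧ W)) = True ↔ True = True
¬(W ↔ ((Z ⊕ U) → ¬(Z ∧ W))) = ¬True = False
V ∨ U = False ∨ False = False
Z ↔ (V ∨ U) = False ↔ False = True
Z ∨ U = False ∨ False = False
(Z ↔ (V ∨ U)) ↔ (Z ∨ U) = True ↔ False = False
¬(W ↔ ((Z ⊕ U) → ¬(Z ∧ W))) ∨ ((Z ↔ (V ∨ U)) ↔ (Z ∨ U)) = False ∨ False = False
(U ⊕ ((X ∧ Z) ⊕ (W → U))) ⊕ (¬(W ↔ ((Z ⊕ U) → ¬(Z ∧ W))) ∨ ((Z ↔ (V ∨ U)) ↔ (Z ∨ U))) = False ⊕ False = False

False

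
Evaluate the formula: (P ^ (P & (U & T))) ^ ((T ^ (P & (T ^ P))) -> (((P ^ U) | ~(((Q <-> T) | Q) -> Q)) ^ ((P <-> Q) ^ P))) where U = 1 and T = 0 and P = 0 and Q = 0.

1

Substituting U=1, T=0, P=0, Q=0:
U & T = 1 & 0 = 0
P & (U & T) = 0 & 0 = 0
P ^ (P & (U & T)) = 0 ^ 0 = 0
T ^ P = 0 ^ 0 = 0
P & (T ^ P) = 0 & 0 = 0
T ^ (P & (T ^ P)) = 0 ^ 0 = 0
P ^ U = 0 ^ 1 = 1
Q <-> T = 0 <-> 0 = 1
(Q <-> T) | Q = 1 | 0 = 1
((Q <-> T) | Q) -> Q = 1 -> 0 = 0
~(((Q <-> T) | Q) -> Q) = ~0 = 1
(P ^ U) | ~(((Q <-> T) | Q) -> Q) = 1 | 1 = 1
P <-> Q = 0 <-> 0 = 1
(P <-> Q) ^ P = 1 ^ 0 = 1
((P ^ U) | ~(((Q <-> T) | Q) -> Q)) ^ ((P <-> Q) ^ P) = 1 ^ 1 = 0
(T ^ (P & (T ^ P))) -> (((P ^ U) | ~(((Q <-> T) | Q) -> Q)) ^ ((P <-> Q) ^ P)) = 0 -> 0 = 1
(P ^ (P & (U & T))) ^ ((T ^ (P & (T ^ P))) -> (((P ^ U) | ~(((Q <-> T) | Q) -> Q)) ^ ((P <-> Q) ^ P))) = 0 ^ 1 = 1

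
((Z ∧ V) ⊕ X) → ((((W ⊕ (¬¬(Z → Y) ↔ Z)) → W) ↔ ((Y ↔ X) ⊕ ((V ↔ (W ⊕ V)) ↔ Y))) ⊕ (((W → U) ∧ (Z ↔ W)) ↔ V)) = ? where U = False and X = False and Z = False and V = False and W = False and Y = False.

True

Substituting U=False, X=False, Z=False, V=False, W=False, Y=False:
Z ∧ V = False ∧ False = False
(Z ∧ V) ⊕ X = False ⊕ False = False
Z → Y = False → False = True
¬(Z → Y) = ¬True = False
¬¬(Z → Y) = ¬False = True
¬¬(Z → Y) ↔ Z = True ↔ False = False
W ⊕ (¬¬(Z → Y) ↔ Z) = False ⊕ False = False
(W ⊕ (¬¬(Z → Y) ↔ Z)) → W = False → False = True
Y ↔ X = False ↔ False = True
W ⊕ V = False ⊕ False = False
V ↔ (W ⊕ V) = False ↔ False = True
(V ↔ (W ⊕ V)) ↔ Y = True ↔ False = False
(Y ↔ X) ⊕ ((V ↔ (W ⊕ V)) ↔ Y) = True ⊕ False = True
((W ⊕ (¬¬(Z → Y) ↔ Z)) → W) ↔ ((Y ↔ X) ⊕ ((V ↔ (W ⊕ V)) ↔ Y)) = True ↔ True = True
W → U = False → False = True
Z ↔ W = False ↔ False = True
(W → U) ∧ (Z ↔ W) = True ∧ True = True
((W → U) ∧ (Z ↔ W)) ↔ V = True ↔ False = False
(((W ⊕ (¬¬(Z → Y) ↔ Z)) → W) ↔ ((Y ↔ X) ⊕ ((V ↔ (W ⊕ V)) ↔ Y))) ⊕ (((W → U) ∧ (Z ↔ W)) ↔ V) = True ⊕ False = True
((Z ∧ V) ⊕ X) → ((((W ⊕ (¬¬(Z → Y) ↔ Z)) → W) ↔ ((Y ↔ X) ⊕ ((V ↔ (W ⊕ V)) ↔ Y))) ⊕ (((W → U) ∧ (Z ↔ W)) ↔ V)) = False → True = True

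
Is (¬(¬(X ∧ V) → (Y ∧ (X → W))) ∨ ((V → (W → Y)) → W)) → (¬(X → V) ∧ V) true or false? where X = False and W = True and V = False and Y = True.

X ∧ V = False ∧ False = False
¬(X ∧ V) = ¬False = True
X → W = False → True = True
Y ∧ (X → W) = True ∧ True = True
¬(X ∧ V) → (Y ∧ (X → W)) = True → True = True
¬(¬(X ∧ V) → (Y ∧ (X → W))) = ¬True = False
W → Y = True → True = True
V → (W → Y) = False → True = True
(V → (W → Y)) → W = True → True = True
¬(¬(X ∧ V) → (Y ∧ (X → W))) ∨ ((V → (W → Y)) → W) = False ∨ True = True
X → V = False → False = True
¬(X → V) = ¬True = False
¬(X → V) ∧ V = False ∧ False = False
(¬(¬(X ∧ V) → (Y ∧ (X → W))) ∨ ((V → (W → Y)) → W)) → (¬(X → V) ∧ V) = True → False = False

False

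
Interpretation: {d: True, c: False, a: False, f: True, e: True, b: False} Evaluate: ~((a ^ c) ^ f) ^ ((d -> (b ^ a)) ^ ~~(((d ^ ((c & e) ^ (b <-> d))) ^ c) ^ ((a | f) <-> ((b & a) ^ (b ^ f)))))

a ^ c = False ^ False = False
(a ^ c) ^ f = False ^ True = True
~((a ^ c) ^ f) = ~True = False
b ^ a = False ^ False = False
d -> (b ^ a) = True -> False = False
c & e = False & True = False
b <-> d = False <-> True = False
(c & e) ^ (b <-> d) = False ^ False = False
d ^ ((c & e) ^ (b <-> d)) = True ^ False = True
(d ^ ((c & e) ^ (b <-> d))) ^ c = True ^ False = True
a | f = False | True = True
b & a = False & False = False
b ^ f = False ^ True = True
(b & a) ^ (b ^ f) = False ^ True = True
(a | f) <-> ((b & a) ^ (b ^ f)) = True <-> True = True
((d ^ ((c & e) ^ (b <-> d))) ^ c) ^ ((a | f) <-> ((b & a) ^ (b ^ f))) = True ^ True = False
~(((d ^ ((c & e) ^ (b <-> d))) ^ c) ^ ((a | f) <-> ((b & a) ^ (b ^ f)))) = ~False = True
~~(((d ^ ((c & e) ^ (b <-> d))) ^ c) ^ ((a | f) <-> ((b & a) ^ (b ^ f)))) = ~True = False
(d -> (b ^ a)) ^ ~~(((d ^ ((c & e) ^ (b <-> d))) ^ c) ^ ((a | f) <-> ((b & a) ^ (b ^ f)))) = False ^ False = False
~((a ^ c) ^ f) ^ ((d -> (b ^ a)) ^ ~~(((d ^ ((c & e) ^ (b <-> d))) ^ c) ^ ((a | f) <-> ((b & a) ^ (b ^ f))))) = False ^ False = False

False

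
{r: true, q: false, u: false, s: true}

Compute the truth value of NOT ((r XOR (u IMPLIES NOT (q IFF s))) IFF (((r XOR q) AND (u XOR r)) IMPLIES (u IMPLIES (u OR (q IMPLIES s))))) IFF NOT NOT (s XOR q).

true

Substituting r=true, q=false, u=false, s=true:
q IFF s = false IFF true = false
NOT (q IFF s) = NOT false = true
u IMPLIES NOT (q IFF s) = false IMPLIES true = true
r XOR (u IMPLIES NOT (q IFF s)) = true XOR true = false
r XOR q = true XOR false = true
u XOR r = false XOR true = true
(r XOR q) AND (u XOR r) = true AND true = true
q IMPLIES s = false IMPLIES true = true
u OR (q IMPLIES s) = false OR true = true
u IMPLIES (u OR (q IMPLIES s)) = false IMPLIES true = true
((r XOR q) AND (u XOR r)) IMPLIES (u IMPLIES (u OR (q IMPLIES s))) = true IMPLIES true = true
(r XOR (u IMPLIES NOT (q IFF s))) IFF (((r XOR q) AND (u XOR r)) IMPLIES (u IMPLIES (u OR (q IMPLIES s)))) = false IFF true = false
NOT ((r XOR (u IMPLIES NOT (q IFF s))) IFF (((r XOR q) AND (u XOR r)) IMPLIES (u IMPLIES (u OR (q IMPLIES s))))) = NOT false = true
s XOR q = true XOR false = true
NOT (s XOR q) = NOT true = false
NOT NOT (s XOR q) = NOT false = true
NOT ((r XOR (u IMPLIES NOT (q IFF s))) IFF (((r XOR q) AND (u XOR r)) IMPLIES (u IMPLIES (u OR (q IMPLIES s))))) IFF NOT NOT (s XOR q) = true IFF true = true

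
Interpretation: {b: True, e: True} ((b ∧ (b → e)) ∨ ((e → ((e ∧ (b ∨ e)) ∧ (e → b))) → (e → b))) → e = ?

True

Substituting b=True, e=True:
b → e = True → True = True
b ∧ (b → e) = True ∧ True = True
b ∨ e = True ∨ True = True
e ∧ (b ∨ e) = True ∧ True = True
e → b = True → True = True
(e ∧ (b ∨ e)) ∧ (e → b) = True ∧ True = True
e → ((e ∧ (b ∨ e)) ∧ (e → b)) = True → True = True
e → b = True → True = True
(e → ((e ∧ (b ∨ e)) ∧ (e → b))) → (e → b) = True → True = True
(b ∧ (b → e)) ∨ ((e → ((e ∧ (b ∨ e)) ∧ (e → b))) → (e → b)) = True ∨ True = True
((b ∧ (b → e)) ∨ ((e → ((e ∧ (b ∨ e)) ∧ (e → b))) → (e → b))) → e = True → True = True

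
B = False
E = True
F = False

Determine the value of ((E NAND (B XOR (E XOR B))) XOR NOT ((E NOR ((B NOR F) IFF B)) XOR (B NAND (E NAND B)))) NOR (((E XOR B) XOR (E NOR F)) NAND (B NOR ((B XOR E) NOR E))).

E XOR B = True XOR False = True
B XOR (E XOR B) = False XOR True = True
E NAND (B XOR (E XOR B)) = True NAND True = False
B NOR F = False NOR False = True
(B NOR F) IFF B = True IFF False = False
E NOR ((B NOR F) IFF B) = True NOR False = False
E NAND B = True NAND False = True
B NAND (E NAND B) = False NAND True = True
(E NOR ((B NOR F) IFF B)) XOR (B NAND (E NAND B)) = False XOR True = True
NOT ((E NOR ((B NOR F) IFF B)) XOR (B NAND (E NAND B))) = NOT True = False
(E NAND (B XOR (E XOR B))) XOR NOT ((E NOR ((B NOR F) IFF B)) XOR (B NAND (E NAND B))) = False XOR False = False
E XOR B = True XOR False = True
E NOR F = True NOR False = False
(E XOR B) XOR (E NOR F) = True XOR False = True
B XOR E = False XOR True = True
(B XOR E) NOR E = True NOR True = False
B NOR ((B XOR E) NOR E) = False NOR False = True
((E XOR B) XOR (E NOR F)) NAND (B NOR ((B XOR E) NOR E)) = True NAND True = False
((E NAND (B XOR (E XOR B))) XOR NOT ((E NOR ((B NOR F) IFF B)) XOR (B NAND (E NAND B)))) NOR (((E XOR B) XOR (E NOR F)) NAND (B NOR ((B XOR E) NOR E))) = False NOR False = True

True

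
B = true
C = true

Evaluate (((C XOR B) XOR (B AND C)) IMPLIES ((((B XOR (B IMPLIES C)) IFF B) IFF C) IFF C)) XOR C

Substituting B=true, C=true:
C XOR B = true XOR true = false
B AND C = true AND true = true
(C XOR B) XOR (B AND C) = false XOR true = true
B IMPLIES C = true IMPLIES true = true
B XOR (B IMPLIES C) = true XOR true = false
(B XOR (B IMPLIES C)) IFF B = false IFF true = false
((B XOR (B IMPLIES C)) IFF B) IFF C = false IFF true = false
(((B XOR (B IMPLIES C)) IFF B) IFF C) IFF C = false IFF true = false
((C XOR B) XOR (B AND C)) IMPLIES ((((B XOR (B IMPLIES C)) IFF B) IFF C) IFF C) = true IMPLIES false = false
(((C XOR B) XOR (B AND C)) IMPLIES ((((B XOR (B IMPLIES C)) IFF B) IFF C) IFF C)) XOR C = false XOR true = true

true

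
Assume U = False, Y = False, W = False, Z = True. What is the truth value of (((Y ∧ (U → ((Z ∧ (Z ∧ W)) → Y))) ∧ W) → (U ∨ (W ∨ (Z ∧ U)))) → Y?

False

Z ∧ W = True ∧ False = False
Z ∧ (Z ∧ W) = True ∧ False = False
(Z ∧ (Z ∧ W)) → Y = False → False = True
U → ((Z ∧ (Z ∧ W)) → Y) = False → True = True
Y ∧ (U → ((Z ∧ (Z ∧ W)) → Y)) = False ∧ True = False
(Y ∧ (U → ((Z ∧ (Z ∧ W)) → Y))) ∧ W = False ∧ False = False
Z ∧ U = True ∧ False = False
W ∨ (Z ∧ U) = False ∨ False = False
U ∨ (W ∨ (Z ∧ U)) = False ∨ False = False
((Y ∧ (U → ((Z ∧ (Z ∧ W)) → Y))) ∧ W) → (U ∨ (W ∨ (Z ∧ U))) = False → False = True
(((Y ∧ (U → ((Z ∧ (Z ∧ W)) → Y))) ∧ W) → (U ∨ (W ∨ (Z ∧ U)))) → Y = True → False = False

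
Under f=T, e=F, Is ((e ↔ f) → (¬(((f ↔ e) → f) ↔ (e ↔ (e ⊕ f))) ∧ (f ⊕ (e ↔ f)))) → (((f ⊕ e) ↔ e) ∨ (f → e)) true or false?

F

e ↔ f = F ↔ T = F
f ↔ e = T ↔ F = F
(f ↔ e) → f = F → T = T
e ⊕ f = F ⊕ T = T
e ↔ (e ⊕ f) = F ↔ T = F
((f ↔ e) → f) ↔ (e ↔ (e ⊕ f)) = T ↔ F = F
¬(((f ↔ e) → f) ↔ (e ↔ (e ⊕ f))) = ¬F = T
e ↔ f = F ↔ T = F
f ⊕ (e ↔ f) = T ⊕ F = T
¬(((f ↔ e) → f) ↔ (e ↔ (e ⊕ f))) ∧ (f ⊕ (e ↔ f)) = T ∧ T = T
(e ↔ f) → (¬(((f ↔ e) → f) ↔ (e ↔ (e ⊕ f))) ∧ (f ⊕ (e ↔ f))) = F → T = T
f ⊕ e = T ⊕ F = T
(f ⊕ e) ↔ e = T ↔ F = F
f → e = T → F = F
((f ⊕ e) ↔ e) ∨ (f → e) = F ∨ F = F
((e ↔ f) → (¬(((f ↔ e) → f) ↔ (e ↔ (e ⊕ f))) ∧ (f ⊕ (e ↔ f)))) → (((f ⊕ e) ↔ e) ∨ (f → e)) = T → F = F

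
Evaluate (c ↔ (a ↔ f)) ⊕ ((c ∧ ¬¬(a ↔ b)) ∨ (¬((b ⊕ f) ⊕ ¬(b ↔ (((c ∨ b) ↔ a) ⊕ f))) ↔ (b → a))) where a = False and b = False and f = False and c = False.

a ↔ f = False ↔ False = True
c ↔ (a ↔ f) = False ↔ True = False
a ↔ b = False ↔ False = True
¬(a ↔ b) = ¬True = False
¬¬(a ↔ b) = ¬False = True
c ∧ ¬¬(a ↔ b) = False ∧ True = False
b ⊕ f = False ⊕ False = False
c ∨ b = False ∨ False = False
(c ∨ b) ↔ a = False ↔ False = True
((c ∨ b) ↔ a) ⊕ f = True ⊕ False = True
b ↔ (((c ∨ b) ↔ a) ⊕ f) = False ↔ True = False
¬(b ↔ (((c ∨ b) ↔ a) ⊕ f)) = ¬False = True
(b ⊕ f) ⊕ ¬(b ↔ (((c ∨ b) ↔ a) ⊕ f)) = False ⊕ True = True
¬((b ⊕ f) ⊕ ¬(b ↔ (((c ∨ b) ↔ a) ⊕ f))) = ¬True = False
b → a = False → False = True
¬((b ⊕ f) ⊕ ¬(b ↔ (((c ∨ b) ↔ a) ⊕ f))) ↔ (b → a) = False ↔ True = False
(c ∧ ¬¬(a ↔ b)) ∨ (¬((b ⊕ f) ⊕ ¬(b ↔ (((c ∨ b) ↔ a) ⊕ f))) ↔ (b → a)) = False ∨ False = False
(c ↔ (a ↔ f)) ⊕ ((c ∧ ¬¬(a ↔ b)) ∨ (¬((b ⊕ f) ⊕ ¬(b ↔ (((c ∨ b) ↔ a) ⊕ f))) ↔ (b → a))) = False ⊕ False = False

False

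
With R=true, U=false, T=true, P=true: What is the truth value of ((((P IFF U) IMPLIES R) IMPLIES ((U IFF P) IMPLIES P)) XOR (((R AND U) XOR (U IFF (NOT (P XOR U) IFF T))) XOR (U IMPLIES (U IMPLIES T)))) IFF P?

P IFF U = true IFF false = false
(P IFF U) IMPLIES R = false IMPLIES true = true
U IFF P = false IFF true = false
(U IFF P) IMPLIES P = false IMPLIES true = true
((P IFF U) IMPLIES R) IMPLIES ((U IFF P) IMPLIES P) = true IMPLIES true = true
R AND U = true AND false = false
P XOR U = true XOR false = true
NOT (P XOR U) = NOT true = false
NOT (P XOR U) IFF T = false IFF true = false
U IFF (NOT (P XOR U) IFF T) = false IFF false = true
(R AND U) XOR (U IFF (NOT (P XOR U) IFF T)) = false XOR true = true
U IMPLIES T = false IMPLIES true = true
U IMPLIES (U IMPLIES T) = false IMPLIES true = true
((R AND U) XOR (U IFF (NOT (P XOR U) IFF T))) XOR (U IMPLIES (U IMPLIES T)) = true XOR true = false
(((P IFF U) IMPLIES R) IMPLIES ((U IFF P) IMPLIES P)) XOR (((R AND U) XOR (U IFF (NOT (P XOR U) IFF T))) XOR (U IMPLIES (U IMPLIES T))) = true XOR false = true
((((P IFF U) IMPLIES R) IMPLIES ((U IFF P) IMPLIES P)) XOR (((R AND U) XOR (U IFF (NOT (P XOR U) IFF T))) XOR (U IMPLIES (U IMPLIES T)))) IFF P = true IFF true = true

true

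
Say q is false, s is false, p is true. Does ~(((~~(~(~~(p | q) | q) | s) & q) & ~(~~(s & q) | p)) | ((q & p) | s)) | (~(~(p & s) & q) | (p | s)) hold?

1

Substituting q=0, s=0, p=1:
p | q = 1 | 0 = 1
~(p | q) = ~1 = 0
~~(p | q) = ~0 = 1
~~(p | q) | q = 1 | 0 = 1
~(~~(p | q) | q) = ~1 = 0
~(~~(p | q) | q) | s = 0 | 0 = 0
~(~(~~(p | q) | q) | s) = ~0 = 1
~~(~(~~(p | q) | q) | s) = ~1 = 0
~~(~(~~(p | q) | q) | s) & q = 0 & 0 = 0
s & q = 0 & 0 = 0
~(s & q) = ~0 = 1
~~(s & q) = ~1 = 0
~~(s & q) | p = 0 | 1 = 1
~(~~(s & q) | p) = ~1 = 0
(~~(~(~~(p | q) | q) | s) & q) & ~(~~(s & q) | p) = 0 & 0 = 0
q & p = 0 & 1 = 0
(q & p) | s = 0 | 0 = 0
((~~(~(~~(p | q) | q) | s) & q) & ~(~~(s & q) | p)) | ((q & p) | s) = 0 | 0 = 0
~(((~~(~(~~(p | q) | q) | s) & q) & ~(~~(s & q) | p)) | ((q & p) | s)) = ~0 = 1
p & s = 1 & 0 = 0
~(p & s) = ~0 = 1
~(p & s) & q = 1 & 0 = 0
~(~(p & s) & q) = ~0 = 1
p | s = 1 | 0 = 1
~(~(p & s) & q) | (p | s) = 1 | 1 = 1
~(((~~(~(~~(p | q) | q) | s) & q) & ~(~~(s & q) | p)) | ((q & p) | s)) | (~(~(p & s) & q) | (p | s)) = 1 | 1 = 1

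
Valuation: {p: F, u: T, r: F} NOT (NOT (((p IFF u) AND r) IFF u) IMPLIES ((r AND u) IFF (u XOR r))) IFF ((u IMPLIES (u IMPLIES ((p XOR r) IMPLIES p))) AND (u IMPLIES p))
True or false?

F

Substituting p=F, u=T, r=F:
p IFF u = F IFF T = F
(p IFF u) AND r = F AND F = F
((p IFF u) AND r) IFF u = F IFF T = F
NOT (((p IFF u) AND r) IFF u) = NOT F = T
r AND u = F AND T = F
u XOR r = T XOR F = T
(r AND u) IFF (u XOR r) = F IFF T = F
NOT (((p IFF u) AND r) IFF u) IMPLIES ((r AND u) IFF (u XOR r)) = T IMPLIES F = F
NOT (NOT (((p IFF u) AND r) IFF u) IMPLIES ((r AND u) IFF (u XOR r))) = NOT F = T
p XOR r = F XOR F = F
(p XOR r) IMPLIES p = F IMPLIES F = T
u IMPLIES ((p XOR r) IMPLIES p) = T IMPLIES T = T
u IMPLIES (u IMPLIES ((p XOR r) IMPLIES p)) = T IMPLIES T = T
u IMPLIES p = T IMPLIES F = F
(u IMPLIES (u IMPLIES ((p XOR r) IMPLIES p))) AND (u IMPLIES p) = T AND F = F
NOT (NOT (((p IFF u) AND r) IFF u) IMPLIES ((r AND u) IFF (u XOR r))) IFF ((u IMPLIES (u IMPLIES ((p XOR r) IMPLIES p))) AND (u IMPLIES p)) = T IFF F = F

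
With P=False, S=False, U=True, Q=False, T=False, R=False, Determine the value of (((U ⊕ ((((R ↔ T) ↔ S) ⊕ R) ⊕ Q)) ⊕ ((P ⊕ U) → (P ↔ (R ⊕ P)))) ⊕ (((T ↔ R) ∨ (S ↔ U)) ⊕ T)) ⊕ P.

R ↔ T = False ↔ False = True
(R ↔ T) ↔ S = True ↔ False = False
((R ↔ T) ↔ S) ⊕ R = False ⊕ False = False
(((R ↔ T) ↔ S) ⊕ R) ⊕ Q = False ⊕ False = False
U ⊕ ((((R ↔ T) ↔ S) ⊕ R) ⊕ Q) = True ⊕ False = True
P ⊕ U = False ⊕ True = True
R ⊕ P = False ⊕ False = False
P ↔ (R ⊕ P) = False ↔ False = True
(P ⊕ U) → (P ↔ (R ⊕ P)) = True → True = True
(U ⊕ ((((R ↔ T) ↔ S) ⊕ R) ⊕ Q)) ⊕ ((P ⊕ U) → (P ↔ (R ⊕ P))) = True ⊕ True = False
T ↔ R = False ↔ False = True
S ↔ U = False ↔ True = False
(T ↔ R) ∨ (S ↔ U) = True ∨ False = True
((T ↔ R) ∨ (S ↔ U)) ⊕ T = True ⊕ False = True
((U ⊕ ((((R ↔ T) ↔ S) ⊕ R) ⊕ Q)) ⊕ ((P ⊕ U) → (P ↔ (R ⊕ P)))) ⊕ (((T ↔ R) ∨ (S ↔ U)) ⊕ T) = False ⊕ True = True
(((U ⊕ ((((R ↔ T) ↔ S) ⊕ R) ⊕ Q)) ⊕ ((P ⊕ U) → (P ↔ (R ⊕ P)))) ⊕ (((T ↔ R) ∨ (S ↔ U)) ⊕ T)) ⊕ P = True ⊕ False = True

True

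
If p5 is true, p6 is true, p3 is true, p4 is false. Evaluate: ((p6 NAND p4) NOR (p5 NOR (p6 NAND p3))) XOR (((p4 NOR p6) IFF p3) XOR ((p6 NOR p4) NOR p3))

p6 NAND p4 = True NAND False = True
p6 NAND p3 = True NAND True = False
p5 NOR (p6 NAND p3) = True NOR False = False
(p6 NAND p4) NOR (p5 NOR (p6 NAND p3)) = True NOR False = False
p4 NOR p6 = False NOR True = False
(p4 NOR p6) IFF p3 = False IFF True = False
p6 NOR p4 = True NOR False = False
(p6 NOR p4) NOR p3 = False NOR True = False
((p4 NOR p6) IFF p3) XOR ((p6 NOR p4) NOR p3) = False XOR False = False
((p6 NAND p4) NOR (p5 NOR (p6 NAND p3))) XOR (((p4 NOR p6) IFF p3) XOR ((p6 NOR p4) NOR p3)) = False XOR False = False

False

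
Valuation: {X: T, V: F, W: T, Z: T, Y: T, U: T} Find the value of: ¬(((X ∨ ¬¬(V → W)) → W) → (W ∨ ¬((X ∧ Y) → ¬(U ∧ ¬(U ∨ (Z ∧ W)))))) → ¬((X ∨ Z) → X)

V → W = F → T = T
¬(V → W) = ¬T = F
¬¬(V → W) = ¬F = T
X ∨ ¬¬(V → W) = T ∨ T = T
(X ∨ ¬¬(V → W)) → W = T → T = T
X ∧ Y = T ∧ T = T
Z ∧ W = T ∧ T = T
U ∨ (Z ∧ W) = T ∨ T = T
¬(U ∨ (Z ∧ W)) = ¬T = F
U ∧ ¬(U ∨ (Z ∧ W)) = T ∧ F = F
¬(U ∧ ¬(U ∨ (Z ∧ W))) = ¬F = T
(X ∧ Y) → ¬(U ∧ ¬(U ∨ (Z ∧ W))) = T → T = T
¬((X ∧ Y) → ¬(U ∧ ¬(U ∨ (Z ∧ W)))) = ¬T = F
W ∨ ¬((X ∧ Y) → ¬(U ∧ ¬(U ∨ (Z ∧ W)))) = T ∨ F = T
((X ∨ ¬¬(V → W)) → W) → (W ∨ ¬((X ∧ Y) → ¬(U ∧ ¬(U ∨ (Z ∧ W))))) = T → T = T
¬(((X ∨ ¬¬(V → W)) → W) → (W ∨ ¬((X ∧ Y) → ¬(U ∧ ¬(U ∨ (Z ∧ W)))))) = ¬T = F
X ∨ Z = T ∨ T = T
(X ∨ Z) → X = T → T = T
¬((X ∨ Z) → X) = ¬T = F
¬(((X ∨ ¬¬(V → W)) → W) → (W ∨ ¬((X ∧ Y) → ¬(U ∧ ¬(U ∨ (Z ∧ W)))))) → ¬((X ∨ Z) → X) = F → F = T

T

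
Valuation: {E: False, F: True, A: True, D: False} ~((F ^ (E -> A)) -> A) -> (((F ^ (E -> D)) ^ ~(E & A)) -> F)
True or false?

True

E -> A = False -> True = True
F ^ (E -> A) = True ^ True = False
(F ^ (E -> A)) -> A = False -> True = True
~((F ^ (E -> A)) -> A) = ~True = False
E -> D = False -> False = True
F ^ (E -> D) = True ^ True = False
E & A = False & True = False
~(E & A) = ~False = True
(F ^ (E -> D)) ^ ~(E & A) = False ^ True = True
((F ^ (E -> D)) ^ ~(E & A)) -> F = True -> True = True
~((F ^ (E -> A)) -> A) -> (((F ^ (E -> D)) ^ ~(E & A)) -> F) = False -> True = True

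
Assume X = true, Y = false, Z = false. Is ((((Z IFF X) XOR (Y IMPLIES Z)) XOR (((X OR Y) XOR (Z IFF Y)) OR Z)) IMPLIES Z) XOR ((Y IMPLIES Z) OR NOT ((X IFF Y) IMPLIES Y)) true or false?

true

Substituting X=true, Y=false, Z=false:
Z IFF X = false IFF true = false
Y IMPLIES Z = false IMPLIES false = true
(Z IFF X) XOR (Y IMPLIES Z) = false XOR true = true
X OR Y = true OR false = true
Z IFF Y = false IFF false = true
(X OR Y) XOR (Z IFF Y) = true XOR true = false
((X OR Y) XOR (Z IFF Y)) OR Z = false OR false = false
((Z IFF X) XOR (Y IMPLIES Z)) XOR (((X OR Y) XOR (Z IFF Y)) OR Z) = true XOR false = true
(((Z IFF X) XOR (Y IMPLIES Z)) XOR (((X OR Y) XOR (Z IFF Y)) OR Z)) IMPLIES Z = true IMPLIES false = false
Y IMPLIES Z = false IMPLIES false = true
X IFF Y = true IFF false = false
(X IFF Y) IMPLIES Y = false IMPLIES false = true
NOT ((X IFF Y) IMPLIES Y) = NOT true = false
(Y IMPLIES Z) OR NOT ((X IFF Y) IMPLIES Y) = true OR false = true
((((Z IFF X) XOR (Y IMPLIES Z)) XOR (((X OR Y) XOR (Z IFF Y)) OR Z)) IMPLIES Z) XOR ((Y IMPLIES Z) OR NOT ((X IFF Y) IMPLIES Y)) = false XOR true = true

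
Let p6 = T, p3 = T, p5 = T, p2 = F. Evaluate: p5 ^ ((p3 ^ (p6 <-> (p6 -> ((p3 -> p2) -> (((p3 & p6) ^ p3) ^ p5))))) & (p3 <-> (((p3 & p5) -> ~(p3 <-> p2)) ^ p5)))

T

Substituting p6=T, p3=T, p5=T, p2=F:
p3 -> p2 = T -> F = F
p3 & p6 = T & T = T
(p3 & p6) ^ p3 = T ^ T = F
((p3 & p6) ^ p3) ^ p5 = F ^ T = T
(p3 -> p2) -> (((p3 & p6) ^ p3) ^ p5) = F -> T = T
p6 -> ((p3 -> p2) -> (((p3 & p6) ^ p3) ^ p5)) = T -> T = T
p6 <-> (p6 -> ((p3 -> p2) -> (((p3 & p6) ^ p3) ^ p5))) = T <-> T = T
p3 ^ (p6 <-> (p6 -> ((p3 -> p2) -> (((p3 & p6) ^ p3) ^ p5)))) = T ^ T = F
p3 & p5 = T & T = T
p3 <-> p2 = T <-> F = F
~(p3 <-> p2) = ~F = T
(p3 & p5) -> ~(p3 <-> p2) = T -> T = T
((p3 & p5) -> ~(p3 <-> p2)) ^ p5 = T ^ T = F
p3 <-> (((p3 & p5) -> ~(p3 <-> p2)) ^ p5) = T <-> F = F
(p3 ^ (p6 <-> (p6 -> ((p3 -> p2) -> (((p3 & p6) ^ p3) ^ p5))))) & (p3 <-> (((p3 & p5) -> ~(p3 <-> p2)) ^ p5)) = F & F = F
p5 ^ ((p3 ^ (p6 <-> (p6 -> ((p3 -> p2) -> (((p3 & p6) ^ p3) ^ p5))))) & (p3 <-> (((p3 & p5) -> ~(p3 <-> p2)) ^ p5))) = T ^ F = T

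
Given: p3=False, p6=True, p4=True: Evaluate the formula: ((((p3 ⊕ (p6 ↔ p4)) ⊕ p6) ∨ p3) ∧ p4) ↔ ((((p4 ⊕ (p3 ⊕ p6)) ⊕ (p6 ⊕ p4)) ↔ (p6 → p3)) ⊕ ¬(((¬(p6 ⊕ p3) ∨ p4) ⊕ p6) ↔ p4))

p6 ↔ p4 = True ↔ True = True
p3 ⊕ (p6 ↔ p4) = False ⊕ True = True
(p3 ⊕ (p6 ↔ p4)) ⊕ p6 = True ⊕ True = False
((p3 ⊕ (p6 ↔ p4)) ⊕ p6) ∨ p3 = False ∨ False = False
(((p3 ⊕ (p6 ↔ p4)) ⊕ p6) ∨ p3) ∧ p4 = False ∧ True = False
p3 ⊕ p6 = False ⊕ True = True
p4 ⊕ (p3 ⊕ p6) = True ⊕ True = False
p6 ⊕ p4 = True ⊕ True = False
(p4 ⊕ (p3 ⊕ p6)) ⊕ (p6 ⊕ p4) = False ⊕ False = False
p6 → p3 = True → False = False
((p4 ⊕ (p3 ⊕ p6)) ⊕ (p6 ⊕ p4)) ↔ (p6 → p3) = False ↔ False = True
p6 ⊕ p3 = True ⊕ False = True
¬(p6 ⊕ p3) = ¬True = False
¬(p6 ⊕ p3) ∨ p4 = False ∨ True = True
(¬(p6 ⊕ p3) ∨ p4) ⊕ p6 = True ⊕ True = False
((¬(p6 ⊕ p3) ∨ p4) ⊕ p6) ↔ p4 = False ↔ True = False
¬(((¬(p6 ⊕ p3) ∨ p4) ⊕ p6) ↔ p4) = ¬False = True
(((p4 ⊕ (p3 ⊕ p6)) ⊕ (p6 ⊕ p4)) ↔ (p6 → p3)) ⊕ ¬(((¬(p6 ⊕ p3) ∨ p4) ⊕ p6) ↔ p4) = True ⊕ True = False
((((p3 ⊕ (p6 ↔ p4)) ⊕ p6) ∨ p3) ∧ p4) ↔ ((((p4 ⊕ (p3 ⊕ p6)) ⊕ (p6 ⊕ p4)) ↔ (p6 → p3)) ⊕ ¬(((¬(p6 ⊕ p3) ∨ p4) ⊕ p6) ↔ p4)) = False ↔ False = True

True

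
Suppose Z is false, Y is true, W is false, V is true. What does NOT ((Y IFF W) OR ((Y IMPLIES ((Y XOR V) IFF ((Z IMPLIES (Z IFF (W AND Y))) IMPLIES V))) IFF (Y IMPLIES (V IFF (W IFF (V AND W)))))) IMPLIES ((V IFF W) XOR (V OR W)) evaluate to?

True

Substituting Z=False, Y=True, W=False, V=True:
Y IFF W = True IFF False = False
Y XOR V = True XOR True = False
W AND Y = False AND True = False
Z IFF (W AND Y) = False IFF False = True
Z IMPLIES (Z IFF (W AND Y)) = False IMPLIES True = True
(Z IMPLIES (Z IFF (W AND Y))) IMPLIES V = True IMPLIES True = True
(Y XOR V) IFF ((Z IMPLIES (Z IFF (W AND Y))) IMPLIES V) = False IFF True = False
Y IMPLIES ((Y XOR V) IFF ((Z IMPLIES (Z IFF (W AND Y))) IMPLIES V)) = True IMPLIES False = False
V AND W = True AND False = False
W IFF (V AND W) = False IFF False = True
V IFF (W IFF (V AND W)) = True IFF True = True
Y IMPLIES (V IFF (W IFF (V AND W))) = True IMPLIES True = True
(Y IMPLIES ((Y XOR V) IFF ((Z IMPLIES (Z IFF (W AND Y))) IMPLIES V))) IFF (Y IMPLIES (V IFF (W IFF (V AND W)))) = False IFF True = False
(Y IFF W) OR ((Y IMPLIES ((Y XOR V) IFF ((Z IMPLIES (Z IFF (W AND Y))) IMPLIES V))) IFF (Y IMPLIES (V IFF (W IFF (V AND W))))) = False OR False = False
NOT ((Y IFF W) OR ((Y IMPLIES ((Y XOR V) IFF ((Z IMPLIES (Z IFF (W AND Y))) IMPLIES V))) IFF (Y IMPLIES (V IFF (W IFF (V AND W)))))) = NOT False = True
V IFF W = True IFF False = False
V OR W = True OR False = True
(V IFF W) XOR (V OR W) = False XOR True = True
NOT ((Y IFF W) OR ((Y IMPLIES ((Y XOR V) IFF ((Z IMPLIES (Z IFF (W AND Y))) IMPLIES V))) IFF (Y IMPLIES (V IFF (W IFF (V AND W)))))) IMPLIES ((V IFF W) XOR (V OR W)) = True IMPLIES True = True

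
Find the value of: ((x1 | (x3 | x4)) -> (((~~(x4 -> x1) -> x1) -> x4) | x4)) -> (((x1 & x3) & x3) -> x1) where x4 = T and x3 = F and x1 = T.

x3 | x4 = F | T = T
x1 | (x3 | x4) = T | T = T
x4 -> x1 = T -> T = T
~(x4 -> x1) = ~T = F
~~(x4 -> x1) = ~F = T
~~(x4 -> x1) -> x1 = T -> T = T
(~~(x4 -> x1) -> x1) -> x4 = T -> T = T
((~~(x4 -> x1) -> x1) -> x4) | x4 = T | T = T
(x1 | (x3 | x4)) -> (((~~(x4 -> x1) -> x1) -> x4) | x4) = T -> T = T
x1 & x3 = T & F = F
(x1 & x3) & x3 = F & F = F
((x1 & x3) & x3) -> x1 = F -> T = T
((x1 | (x3 | x4)) -> (((~~(x4 -> x1) -> x1) -> x4) | x4)) -> (((x1 & x3) & x3) -> x1) = T -> T = T

T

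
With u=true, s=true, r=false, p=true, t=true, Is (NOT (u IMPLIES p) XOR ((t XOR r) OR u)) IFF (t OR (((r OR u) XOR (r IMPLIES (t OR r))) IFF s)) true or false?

u IMPLIES p = true IMPLIES true = true
NOT (u IMPLIES p) = NOT true = false
t XOR r = true XOR false = true
(t XOR r) OR u = true OR true = true
NOT (u IMPLIES p) XOR ((t XOR r) OR u) = false XOR true = true
r OR u = false OR true = true
t OR r = true OR false = true
r IMPLIES (t OR r) = false IMPLIES true = true
(r OR u) XOR (r IMPLIES (t OR r)) = true XOR true = false
((r OR u) XOR (r IMPLIES (t OR r))) IFF s = false IFF true = false
t OR (((r OR u) XOR (r IMPLIES (t OR r))) IFF s) = true OR false = true
(NOT (u IMPLIES p) XOR ((t XOR r) OR u)) IFF (t OR (((r OR u) XOR (r IMPLIES (t OR r))) IFF s)) = true IFF true = true

true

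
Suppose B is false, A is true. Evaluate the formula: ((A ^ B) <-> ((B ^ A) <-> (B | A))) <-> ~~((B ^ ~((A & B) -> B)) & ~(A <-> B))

F

A ^ B = T ^ F = T
B ^ A = F ^ T = T
B | A = F | T = T
(B ^ A) <-> (B | A) = T <-> T = T
(A ^ B) <-> ((B ^ A) <-> (B | A)) = T <-> T = T
A & B = T & F = F
(A & B) -> B = F -> F = T
~((A & B) -> B) = ~T = F
B ^ ~((A & B) -> B) = F ^ F = F
A <-> B = T <-> F = F
~(A <-> B) = ~F = T
(B ^ ~((A & B) -> B)) & ~(A <-> B) = F & T = F
~((B ^ ~((A & B) -> B)) & ~(A <-> B)) = ~F = T
~~((B ^ ~((A & B) -> B)) & ~(A <-> B)) = ~T = F
((A ^ B) <-> ((B ^ A) <-> (B | A))) <-> ~~((B ^ ~((A & B) -> B)) & ~(A <-> B)) = T <-> F = F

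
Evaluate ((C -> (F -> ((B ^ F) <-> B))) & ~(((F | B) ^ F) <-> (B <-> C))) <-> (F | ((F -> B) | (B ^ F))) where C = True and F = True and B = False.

B ^ F = False ^ True = True
(B ^ F) <-> B = True <-> False = False
F -> ((B ^ F) <-> B) = True -> False = False
C -> (F -> ((B ^ F) <-> B)) = True -> False = False
F | B = True | False = True
(F | B) ^ F = True ^ True = False
B <-> C = False <-> True = False
((F | B) ^ F) <-> (B <-> C) = False <-> False = True
~(((F | B) ^ F) <-> (B <-> C)) = ~True = False
(C -> (F -> ((B ^ F) <-> B))) & ~(((F | B) ^ F) <-> (B <-> C)) = False & False = False
F -> B = True -> False = False
B ^ F = False ^ True = True
(F -> B) | (B ^ F) = False | True = True
F | ((F -> B) | (B ^ F)) = True | True = True
((C -> (F -> ((B ^ F) <-> B))) & ~(((F | B) ^ F) <-> (B <-> C))) <-> (F | ((F -> B) | (B ^ F))) = False <-> True = False

False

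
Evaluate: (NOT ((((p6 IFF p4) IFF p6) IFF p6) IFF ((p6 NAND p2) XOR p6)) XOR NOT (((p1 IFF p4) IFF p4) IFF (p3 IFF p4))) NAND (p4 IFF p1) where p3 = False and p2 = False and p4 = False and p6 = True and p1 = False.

False

p6 IFF p4 = True IFF False = False
(p6 IFF p4) IFF p6 = False IFF True = False
((p6 IFF p4) IFF p6) IFF p6 = False IFF True = False
p6 NAND p2 = True NAND False = True
(p6 NAND p2) XOR p6 = True XOR True = False
(((p6 IFF p4) IFF p6) IFF p6) IFF ((p6 NAND p2) XOR p6) = False IFF False = True
NOT ((((p6 IFF p4) IFF p6) IFF p6) IFF ((p6 NAND p2) XOR p6)) = NOT True = False
p1 IFF p4 = False IFF False = True
(p1 IFF p4) IFF p4 = True IFF False = False
p3 IFF p4 = False IFF False = True
((p1 IFF p4) IFF p4) IFF (p3 IFF p4) = False IFF True = False
NOT (((p1 IFF p4) IFF p4) IFF (p3 IFF p4)) = NOT False = True
NOT ((((p6 IFF p4) IFF p6) IFF p6) IFF ((p6 NAND p2) XOR p6)) XOR NOT (((p1 IFF p4) IFF p4) IFF (p3 IFF p4)) = False XOR True = True
p4 IFF p1 = False IFF False = True
(NOT ((((p6 IFF p4) IFF p6) IFF p6) IFF ((p6 NAND p2) XOR p6)) XOR NOT (((p1 IFF p4) IFF p4) IFF (p3 IFF p4))) NAND (p4 IFF p1) = True NAND True = False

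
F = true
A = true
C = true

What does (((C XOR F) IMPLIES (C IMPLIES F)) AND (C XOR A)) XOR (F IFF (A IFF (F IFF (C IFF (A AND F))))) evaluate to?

C XOR F = true XOR true = false
C IMPLIES F = true IMPLIES true = true
(C XOR F) IMPLIES (C IMPLIES F) = false IMPLIES true = true
C XOR A = true XOR true = false
((C XOR F) IMPLIES (C IMPLIES F)) AND (C XOR A) = true AND false = false
A AND F = true AND true = true
C IFF (A AND F) = true IFF true = true
F IFF (C IFF (A AND F)) = true IFF true = true
A IFF (F IFF (C IFF (A AND F))) = true IFF true = true
F IFF (A IFF (F IFF (C IFF (A AND F)))) = true IFF true = true
(((C XOR F) IMPLIES (C IMPLIES F)) AND (C XOR A)) XOR (F IFF (A IFF (F IFF (C IFF (A AND F))))) = false XOR true = true

true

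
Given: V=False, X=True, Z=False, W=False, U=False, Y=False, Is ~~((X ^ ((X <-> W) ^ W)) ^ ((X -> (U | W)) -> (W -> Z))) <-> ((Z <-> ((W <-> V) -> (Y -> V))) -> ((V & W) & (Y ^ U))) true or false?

X <-> W = True <-> False = False
(X <-> W) ^ W = False ^ False = False
X ^ ((X <-> W) ^ W) = True ^ False = True
U | W = False | False = False
X -> (U | W) = True -> False = False
W -> Z = False -> False = True
(X -> (U | W)) -> (W -> Z) = False -> True = True
(X ^ ((X <-> W) ^ W)) ^ ((X -> (U | W)) -> (W -> Z)) = True ^ True = False
~((X ^ ((X <-> W) ^ W)) ^ ((X -> (U | W)) -> (W -> Z))) = ~False = True
~~((X ^ ((X <-> W) ^ W)) ^ ((X -> (U | W)) -> (W -> Z))) = ~True = False
W <-> V = False <-> False = True
Y -> V = False -> False = True
(W <-> V) -> (Y -> V) = True -> True = True
Z <-> ((W <-> V) -> (Y -> V)) = False <-> True = False
V & W = False & False = False
Y ^ U = False ^ False = False
(V & W) & (Y ^ U) = False & False = False
(Z <-> ((W <-> V) -> (Y -> V))) -> ((V & W) & (Y ^ U)) = False -> False = True
~~((X ^ ((X <-> W) ^ W)) ^ ((X -> (U | W)) -> (W -> Z))) <-> ((Z <-> ((W <-> V) -> (Y -> V))) -> ((V & W) & (Y ^ U))) = False <-> True = False

False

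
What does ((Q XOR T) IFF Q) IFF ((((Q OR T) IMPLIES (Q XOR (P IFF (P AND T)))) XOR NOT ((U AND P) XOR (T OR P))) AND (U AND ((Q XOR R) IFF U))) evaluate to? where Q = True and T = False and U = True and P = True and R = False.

False

Q XOR T = True XOR False = True
(Q XOR T) IFF Q = True IFF True = True
Q OR T = True OR False = True
P AND T = True AND False = False
P IFF (P AND T) = True IFF False = False
Q XOR (P IFF (P AND T)) = True XOR False = True
(Q OR T) IMPLIES (Q XOR (P IFF (P AND T))) = True IMPLIES True = True
U AND P = True AND True = True
T OR P = False OR True = True
(U AND P) XOR (T OR P) = True XOR True = False
NOT ((U AND P) XOR (T OR P)) = NOT False = True
((Q OR T) IMPLIES (Q XOR (P IFF (P AND T)))) XOR NOT ((U AND P) XOR (T OR P)) = True XOR True = False
Q XOR R = True XOR False = True
(Q XOR R) IFF U = True IFF True = True
U AND ((Q XOR R) IFF U) = True AND True = True
(((Q OR T) IMPLIES (Q XOR (P IFF (P AND T)))) XOR NOT ((U AND P) XOR (T OR P))) AND (U AND ((Q XOR R) IFF U)) = False AND True = False
((Q XOR T) IFF Q) IFF ((((Q OR T) IMPLIES (Q XOR (P IFF (P AND T)))) XOR NOT ((U AND P) XOR (T OR P))) AND (U AND ((Q XOR R) IFF U))) = True IFF False = False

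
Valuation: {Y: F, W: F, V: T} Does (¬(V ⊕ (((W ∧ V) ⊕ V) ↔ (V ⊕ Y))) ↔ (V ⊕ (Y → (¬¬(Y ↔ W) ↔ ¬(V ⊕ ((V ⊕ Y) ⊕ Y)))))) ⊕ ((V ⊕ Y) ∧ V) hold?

Substituting Y=F, W=F, V=T:
W ∧ V = F ∧ T = F
(W ∧ V) ⊕ V = F ⊕ T = T
V ⊕ Y = T ⊕ F = T
((W ∧ V) ⊕ V) ↔ (V ⊕ Y) = T ↔ T = T
V ⊕ (((W ∧ V) ⊕ V) ↔ (V ⊕ Y)) = T ⊕ T = F
¬(V ⊕ (((W ∧ V) ⊕ V) ↔ (V ⊕ Y))) = ¬F = T
Y ↔ W = F ↔ F = T
¬(Y ↔ W) = ¬T = F
¬¬(Y ↔ W) = ¬F = T
V ⊕ Y = T ⊕ F = T
(V ⊕ Y) ⊕ Y = T ⊕ F = T
V ⊕ ((V ⊕ Y) ⊕ Y) = T ⊕ T = F
¬(V ⊕ ((V ⊕ Y) ⊕ Y)) = ¬F = T
¬¬(Y ↔ W) ↔ ¬(V ⊕ ((V ⊕ Y) ⊕ Y)) = T ↔ T = T
Y → (¬¬(Y ↔ W) ↔ ¬(V ⊕ ((V ⊕ Y) ⊕ Y))) = F → T = T
V ⊕ (Y → (¬¬(Y ↔ W) ↔ ¬(V ⊕ ((V ⊕ Y) ⊕ Y)))) = T ⊕ T = F
¬(V ⊕ (((W ∧ V) ⊕ V) ↔ (V ⊕ Y))) ↔ (V ⊕ (Y → (¬¬(Y ↔ W) ↔ ¬(V ⊕ ((V ⊕ Y) ⊕ Y))))) = T ↔ F = F
V ⊕ Y = T ⊕ F = T
(V ⊕ Y) ∧ V = T ∧ T = T
(¬(V ⊕ (((W ∧ V) ⊕ V) ↔ (V ⊕ Y))) ↔ (V ⊕ (Y → (¬¬(Y ↔ W) ↔ ¬(V ⊕ ((V ⊕ Y) ⊕ Y)))))) ⊕ ((V ⊕ Y) ∧ V) = F ⊕ T = T

T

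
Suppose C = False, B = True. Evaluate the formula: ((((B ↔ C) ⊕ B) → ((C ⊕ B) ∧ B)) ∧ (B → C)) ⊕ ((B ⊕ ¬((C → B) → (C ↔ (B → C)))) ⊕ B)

B ↔ C = True ↔ False = False
(B ↔ C) ⊕ B = False ⊕ True = True
C ⊕ B = False ⊕ True = True
(C ⊕ B) ∧ B = True ∧ True = True
((B ↔ C) ⊕ B) → ((C ⊕ B) ∧ B) = True → True = True
B → C = True → False = False
(((B ↔ C) ⊕ B) → ((C ⊕ B) ∧ B)) ∧ (B → C) = True ∧ False = False
C → B = False → True = True
B → C = True → False = False
C ↔ (B → C) = False ↔ False = True
(C → B) → (C ↔ (B → C)) = True → True = True
¬((C → B) → (C ↔ (B → C))) = ¬True = False
B ⊕ ¬((C → B) → (C ↔ (B → C))) = True ⊕ False = True
(B ⊕ ¬((C → B) → (C ↔ (B → C)))) ⊕ B = True ⊕ True = False
((((B ↔ C) ⊕ B) → ((C ⊕ B) ∧ B)) ∧ (B → C)) ⊕ ((B ⊕ ¬((C → B) → (C ↔ (B → C)))) ⊕ B) = False ⊕ False = False

False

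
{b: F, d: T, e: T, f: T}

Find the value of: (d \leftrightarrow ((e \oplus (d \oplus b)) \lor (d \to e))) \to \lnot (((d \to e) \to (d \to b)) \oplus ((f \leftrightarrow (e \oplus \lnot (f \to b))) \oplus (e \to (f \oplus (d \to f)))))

T

Substituting b=F, d=T, e=T, f=T:
d \oplus b = T \oplus F = T
e \oplus (d \oplus b) = T \oplus T = F
d \to e = T \to T = T
(e \oplus (d \oplus b)) \lor (d \to e) = F \lor T = T
d \leftrightarrow ((e \oplus (d \oplus b)) \lor (d \to e)) = T \leftrightarrow T = T
d \to e = T \to T = T
d \to b = T \to F = F
(d \to e) \to (d \to b) = T \to F = F
f \to b = T \to F = F
\lnot (f \to b) = \lnot F = T
e \oplus \lnot (f \to b) = T \oplus T = F
f \leftrightarrow (e \oplus \lnot (f \to b)) = T \leftrightarrow F = F
d \to f = T \to T = T
f \oplus (d \to f) = T \oplus T = F
e \to (f \oplus (d \to f)) = T \to F = F
(f \leftrightarrow (e \oplus \lnot (f \to b))) \oplus (e \to (f \oplus (d \to f))) = F \oplus F = F
((d \to e) \to (d \to b)) \oplus ((f \leftrightarrow (e \oplus \lnot (f \to b))) \oplus (e \to (f \oplus (d \to f)))) = F \oplus F = F
\lnot (((d \to e) \to (d \to b)) \oplus ((f \leftrightarrow (e \oplus \lnot (f \to b))) \oplus (e \to (f \oplus (d \to f))))) = \lnot F = T
(d \leftrightarrow ((e \oplus (d \oplus b)) \lor (d \to e))) \to \lnot (((d \to e) \to (d \to b)) \oplus ((f \leftrightarrow (e \oplus \lnot (f \to b))) \oplus (e \to (f \oplus (d \to f))))) = T \to T = T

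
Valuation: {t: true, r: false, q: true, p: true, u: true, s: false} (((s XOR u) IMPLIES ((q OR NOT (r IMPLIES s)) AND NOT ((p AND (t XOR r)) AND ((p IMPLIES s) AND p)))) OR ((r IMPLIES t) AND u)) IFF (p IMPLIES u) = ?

true

s XOR u = false XOR true = true
r IMPLIES s = false IMPLIES false = true
NOT (r IMPLIES s) = NOT true = false
q OR NOT (r IMPLIES s) = true OR false = true
t XOR r = true XOR false = true
p AND (t XOR r) = true AND true = true
p IMPLIES s = true IMPLIES false = false
(p IMPLIES s) AND p = false AND true = false
(p AND (t XOR r)) AND ((p IMPLIES s) AND p) = true AND false = false
NOT ((p AND (t XOR r)) AND ((p IMPLIES s) AND p)) = NOT false = true
(q OR NOT (r IMPLIES s)) AND NOT ((p AND (t XOR r)) AND ((p IMPLIES s) AND p)) = true AND true = true
(s XOR u) IMPLIES ((q OR NOT (r IMPLIES s)) AND NOT ((p AND (t XOR r)) AND ((p IMPLIES s) AND p))) = true IMPLIES true = true
r IMPLIES t = false IMPLIES true = true
(r IMPLIES t) AND u = true AND true = true
((s XOR u) IMPLIES ((q OR NOT (r IMPLIES s)) AND NOT ((p AND (t XOR r)) AND ((p IMPLIES s) AND p)))) OR ((r IMPLIES t) AND u) = true OR true = true
p IMPLIES u = true IMPLIES true = true
(((s XOR u) IMPLIES ((q OR NOT (r IMPLIES s)) AND NOT ((p AND (t XOR r)) AND ((p IMPLIES s) AND p)))) OR ((r IMPLIES t) AND u)) IFF (p IMPLIES u) = true IFF true = true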